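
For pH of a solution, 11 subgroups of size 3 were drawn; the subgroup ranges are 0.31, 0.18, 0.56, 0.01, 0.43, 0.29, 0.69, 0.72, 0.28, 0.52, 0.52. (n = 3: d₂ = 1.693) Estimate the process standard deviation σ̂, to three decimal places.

0.242

R̄ = (0.31 + 0.18 + 0.56 + 0.01 + 0.43 + 0.29 + 0.69 + 0.72 + 0.28 + 0.52 + 0.52) / 11 = 0.4100
σ̂ = R̄ / d₂ = 0.4100 / 1.693 = 0.2422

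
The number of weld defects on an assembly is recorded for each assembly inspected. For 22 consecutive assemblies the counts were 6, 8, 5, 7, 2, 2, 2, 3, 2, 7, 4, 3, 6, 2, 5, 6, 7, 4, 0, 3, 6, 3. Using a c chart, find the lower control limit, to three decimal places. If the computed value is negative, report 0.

c̄ = (6 + 8 + 5 + 7 + 2 + 2 + 2 + 3 + 2 + 7 + 4 + 3 + 6 + 2 + 5 + 6 + 7 + 4 + 0 + 3 + 6 + 3) / 22 = 93 / 22 = 4.2273
LCL = c̄ − 3√c̄ = 4.2273 − 3 × 2.0560 = -1.9408 → 0 (cannot be negative)

0.000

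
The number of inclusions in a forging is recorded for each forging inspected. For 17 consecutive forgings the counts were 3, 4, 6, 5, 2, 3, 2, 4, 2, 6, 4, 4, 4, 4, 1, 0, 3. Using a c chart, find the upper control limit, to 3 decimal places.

c̄ = (3 + 4 + 6 + 5 + 2 + 3 + 2 + 4 + 2 + 6 + 4 + 4 + 4 + 4 + 1 + 0 + 3) / 17 = 57 / 17 = 3.3529
UCL = c̄ + 3√c̄ = 3.3529 + 3 × √3.3529 = 3.3529 + 3 × 1.8311 = 8.8463

8.846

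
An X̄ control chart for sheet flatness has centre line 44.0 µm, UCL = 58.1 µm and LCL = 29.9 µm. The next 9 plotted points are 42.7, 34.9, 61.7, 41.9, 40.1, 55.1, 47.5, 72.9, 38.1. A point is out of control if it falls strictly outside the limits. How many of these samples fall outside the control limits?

2

Compare each point to [29.9, 58.1]: sample 3 = 61.7 > UCL; sample 8 = 72.9 > UCL.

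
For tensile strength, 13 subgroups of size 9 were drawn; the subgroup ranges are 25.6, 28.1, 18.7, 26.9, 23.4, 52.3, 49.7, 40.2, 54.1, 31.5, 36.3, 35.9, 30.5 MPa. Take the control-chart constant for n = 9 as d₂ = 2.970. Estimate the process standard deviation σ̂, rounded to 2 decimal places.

11.74

R̄ = (25.6 + 28.1 + 18.7 + 26.9 + 23.4 + 52.3 + 49.7 + 40.2 + 54.1 + 31.5 + 36.3 + 35.9 + 30.5) / 13 = 34.8615
σ̂ = R̄ / d₂ = 34.8615 / 2.970 = 11.7379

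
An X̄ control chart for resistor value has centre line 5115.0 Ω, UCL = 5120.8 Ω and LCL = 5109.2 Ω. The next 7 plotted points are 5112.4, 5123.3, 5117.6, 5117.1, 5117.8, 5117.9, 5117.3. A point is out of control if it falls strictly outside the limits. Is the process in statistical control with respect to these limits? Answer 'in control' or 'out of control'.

out of control

Compare each point to [5109.2, 5120.8]: sample 2 = 5123.3 > UCL.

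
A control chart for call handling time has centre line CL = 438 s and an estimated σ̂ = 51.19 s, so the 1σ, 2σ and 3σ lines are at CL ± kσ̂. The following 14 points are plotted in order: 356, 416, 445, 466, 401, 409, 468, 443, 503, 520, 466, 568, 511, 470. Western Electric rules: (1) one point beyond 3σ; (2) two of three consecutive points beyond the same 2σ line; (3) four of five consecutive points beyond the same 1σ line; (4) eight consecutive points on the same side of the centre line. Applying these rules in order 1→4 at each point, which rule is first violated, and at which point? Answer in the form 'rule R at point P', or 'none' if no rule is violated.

rule 3 at point 13

Zone of each point (C = within 1σ̂, B = 1σ̂–2σ̂, A = 2σ̂–3σ̂, * = beyond 3σ̂; sign = side of CL): 1:-B, 2:-C, 3:+C, 4:+C, 5:-C, 6:-C, 7:+C, 8:+C, 9:+B, 10:+B, 11:+C, 12:+A, 13:+B, 14:+C
Rule 3 (four of five consecutive points beyond the same 1σ limit) is satisfied at point 13.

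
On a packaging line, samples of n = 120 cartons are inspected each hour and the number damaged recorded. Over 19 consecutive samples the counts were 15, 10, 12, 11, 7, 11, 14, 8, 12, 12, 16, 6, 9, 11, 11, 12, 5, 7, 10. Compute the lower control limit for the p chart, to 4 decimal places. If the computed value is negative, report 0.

0.0100

p̄ = Σdᵢ / (k·n) = 199 / (19 × 120) = 0.08728
LCL = p̄ − 3·√(p̄(1−p̄)/n) = 0.08728 − 3 × 0.02577 = 0.00998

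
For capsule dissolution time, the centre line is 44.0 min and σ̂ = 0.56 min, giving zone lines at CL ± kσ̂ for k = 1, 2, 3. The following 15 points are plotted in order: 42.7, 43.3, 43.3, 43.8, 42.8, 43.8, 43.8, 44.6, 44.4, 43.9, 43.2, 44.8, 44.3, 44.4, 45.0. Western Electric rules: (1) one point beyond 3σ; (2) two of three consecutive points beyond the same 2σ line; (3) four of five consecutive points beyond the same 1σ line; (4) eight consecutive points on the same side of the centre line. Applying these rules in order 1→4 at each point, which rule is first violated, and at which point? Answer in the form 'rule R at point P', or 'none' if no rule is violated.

rule 3 at point 5

Zone of each point (C = within 1σ̂, B = 1σ̂–2σ̂, A = 2σ̂–3σ̂, * = beyond 3σ̂; sign = side of CL): 1:-A, 2:-B, 3:-B, 4:-C, 5:-A, 6:-C, 7:-C, 8:+B, 9:+C, 10:-C, 11:-B, 12:+B, 13:+C, 14:+C, 15:+B
Rule 3 (four of five consecutive points beyond the same 1σ limit) is satisfied at point 5.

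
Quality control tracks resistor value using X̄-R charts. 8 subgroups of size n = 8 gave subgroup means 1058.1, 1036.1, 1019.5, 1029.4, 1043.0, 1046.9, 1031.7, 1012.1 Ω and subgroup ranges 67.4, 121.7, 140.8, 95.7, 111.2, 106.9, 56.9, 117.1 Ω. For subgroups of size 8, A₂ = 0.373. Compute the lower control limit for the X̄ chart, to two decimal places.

X̄̄ = (1058.1 + 1036.1 + 1019.5 + 1029.4 + 1043.0 + 1046.9 + 1031.7 + 1012.1) / 8 = 8276.8000 / 8 = 1034.6000
R̄ = (67.4 + 121.7 + 140.8 + 95.7 + 111.2 + 106.9 + 56.9 + 117.1) / 8 = 817.7000 / 8 = 102.2125
LCL = X̄̄ − A₂·R̄ = 1034.6000 − 0.373 × 102.2125 = 996.4747

996.47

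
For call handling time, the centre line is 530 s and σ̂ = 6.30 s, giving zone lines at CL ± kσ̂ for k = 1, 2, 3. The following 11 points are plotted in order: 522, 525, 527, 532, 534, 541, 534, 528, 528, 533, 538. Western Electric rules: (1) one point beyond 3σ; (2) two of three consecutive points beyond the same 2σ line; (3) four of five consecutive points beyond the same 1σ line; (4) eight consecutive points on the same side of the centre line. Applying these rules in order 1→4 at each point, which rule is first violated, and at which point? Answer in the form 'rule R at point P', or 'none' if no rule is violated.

none

Zone of each point (C = within 1σ̂, B = 1σ̂–2σ̂, A = 2σ̂–3σ̂, * = beyond 3σ̂; sign = side of CL): 1:-B, 2:-C, 3:-C, 4:+C, 5:+C, 6:+B, 7:+C, 8:-C, 9:-C, 10:+C, 11:+B
No rule fires across all 11 points.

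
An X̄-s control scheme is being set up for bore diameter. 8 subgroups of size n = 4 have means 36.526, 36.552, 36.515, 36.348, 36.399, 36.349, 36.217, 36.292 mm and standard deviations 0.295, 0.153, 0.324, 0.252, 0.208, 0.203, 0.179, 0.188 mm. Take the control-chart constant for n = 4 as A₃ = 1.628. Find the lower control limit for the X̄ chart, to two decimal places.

X̄̄ = (36.526 + 36.552 + 36.515 + 36.348 + 36.399 + 36.349 + 36.217 + 36.292) / 8 = 36.3997
s̄ = (0.295 + 0.153 + 0.324 + 0.252 + 0.208 + 0.203 + 0.179 + 0.188) / 8 = 0.2253
LCL = X̄̄ − A₃·s̄ = 36.3997 − 1.628 × 0.2253 = 36.0330

36.03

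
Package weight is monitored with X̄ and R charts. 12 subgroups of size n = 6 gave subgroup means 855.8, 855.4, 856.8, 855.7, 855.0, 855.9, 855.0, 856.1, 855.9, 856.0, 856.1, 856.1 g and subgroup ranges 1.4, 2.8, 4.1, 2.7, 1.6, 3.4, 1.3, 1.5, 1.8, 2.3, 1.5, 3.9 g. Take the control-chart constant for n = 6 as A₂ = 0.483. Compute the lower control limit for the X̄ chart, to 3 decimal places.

X̄̄ = (855.8 + 855.4 + 856.8 + 855.7 + 855.0 + 855.9 + 855.0 + 856.1 + 855.9 + 856.0 + 856.1 + 856.1) / 12 = 10269.8000 / 12 = 855.8167
R̄ = (1.4 + 2.8 + 4.1 + 2.7 + 1.6 + 3.4 + 1.3 + 1.5 + 1.8 + 2.3 + 1.5 + 3.9) / 12 = 28.3000 / 12 = 2.3583
LCL = X̄̄ − A₂·R̄ = 855.8167 − 0.483 × 2.3583 = 854.6776

854.678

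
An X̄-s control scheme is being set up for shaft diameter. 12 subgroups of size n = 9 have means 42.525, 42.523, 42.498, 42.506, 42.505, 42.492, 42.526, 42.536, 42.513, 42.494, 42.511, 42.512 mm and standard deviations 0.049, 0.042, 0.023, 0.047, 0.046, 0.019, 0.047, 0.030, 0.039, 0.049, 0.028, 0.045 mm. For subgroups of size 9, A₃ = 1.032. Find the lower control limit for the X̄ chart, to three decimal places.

X̄̄ = (42.525 + 42.523 + 42.498 + 42.506 + 42.505 + 42.492 + 42.526 + 42.536 + 42.513 + 42.494 + 42.511 + 42.512) / 12 = 42.5117
s̄ = (0.049 + 0.042 + 0.023 + 0.047 + 0.046 + 0.019 + 0.047 + 0.030 + 0.039 + 0.049 + 0.028 + 0.045) / 12 = 0.0387
LCL = X̄̄ − A₃·s̄ = 42.5117 − 1.032 × 0.0387 = 42.4718

42.472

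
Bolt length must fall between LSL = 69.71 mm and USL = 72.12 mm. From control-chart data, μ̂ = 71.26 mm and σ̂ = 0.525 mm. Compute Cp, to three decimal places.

0.765

Cp = (USL − LSL) / (6σ̂) = (72.12 − 69.71) / (6 × 0.525) = 2.4100 / 3.1500 = 0.7651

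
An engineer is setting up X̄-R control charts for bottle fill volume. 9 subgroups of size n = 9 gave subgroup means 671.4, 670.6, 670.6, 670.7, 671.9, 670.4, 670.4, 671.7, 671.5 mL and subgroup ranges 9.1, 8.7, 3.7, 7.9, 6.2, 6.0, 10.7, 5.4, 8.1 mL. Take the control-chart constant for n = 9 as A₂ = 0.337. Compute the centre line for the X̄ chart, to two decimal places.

671.02

X̄̄ = (671.4 + 670.6 + 670.6 + 670.7 + 671.9 + 670.4 + 670.4 + 671.7 + 671.5) / 9 = 6039.2000 / 9 = 671.0222
CL = X̄̄ = 671.0222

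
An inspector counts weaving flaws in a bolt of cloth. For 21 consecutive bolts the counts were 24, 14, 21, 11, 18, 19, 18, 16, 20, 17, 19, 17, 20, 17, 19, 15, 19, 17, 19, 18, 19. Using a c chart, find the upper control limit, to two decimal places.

c̄ = (24 + 14 + 21 + 11 + 18 + 19 + 18 + 16 + 20 + 17 + 19 + 17 + 20 + 17 + 19 + 15 + 19 + 17 + 19 + 18 + 19) / 21 = 377 / 21 = 17.9524
UCL = c̄ + 3√c̄ = 17.9524 + 3 × √17.9524 = 17.9524 + 3 × 4.2370 = 30.6635

30.66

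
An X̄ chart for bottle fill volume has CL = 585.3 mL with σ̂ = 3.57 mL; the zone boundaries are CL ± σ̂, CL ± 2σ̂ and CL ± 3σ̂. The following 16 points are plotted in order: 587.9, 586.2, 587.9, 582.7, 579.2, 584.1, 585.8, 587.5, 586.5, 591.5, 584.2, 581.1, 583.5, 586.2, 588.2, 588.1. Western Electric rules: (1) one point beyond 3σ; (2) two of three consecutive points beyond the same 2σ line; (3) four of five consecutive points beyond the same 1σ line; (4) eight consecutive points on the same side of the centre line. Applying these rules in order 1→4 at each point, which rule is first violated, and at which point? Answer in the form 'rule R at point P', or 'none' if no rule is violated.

Zone of each point (C = within 1σ̂, B = 1σ̂–2σ̂, A = 2σ̂–3σ̂, * = beyond 3σ̂; sign = side of CL): 1:+C, 2:+C, 3:+C, 4:-C, 5:-B, 6:-C, 7:+C, 8:+C, 9:+C, 10:+B, 11:-C, 12:-B, 13:-C, 14:+C, 15:+C, 16:+C
No rule fires across all 16 points.

none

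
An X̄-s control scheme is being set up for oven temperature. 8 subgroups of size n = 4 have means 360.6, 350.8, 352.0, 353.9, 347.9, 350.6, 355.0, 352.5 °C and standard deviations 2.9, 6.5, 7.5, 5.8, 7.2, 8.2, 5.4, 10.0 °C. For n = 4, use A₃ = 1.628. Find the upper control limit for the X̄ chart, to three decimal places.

X̄̄ = (360.6 + 350.8 + 352.0 + 353.9 + 347.9 + 350.6 + 355.0 + 352.5) / 8 = 352.9125
s̄ = (2.9 + 6.5 + 7.5 + 5.8 + 7.2 + 8.2 + 5.4 + 10.0) / 8 = 6.6875
UCL = X̄̄ + A₃·s̄ = 352.9125 + 1.628 × 6.6875 = 363.7998

363.800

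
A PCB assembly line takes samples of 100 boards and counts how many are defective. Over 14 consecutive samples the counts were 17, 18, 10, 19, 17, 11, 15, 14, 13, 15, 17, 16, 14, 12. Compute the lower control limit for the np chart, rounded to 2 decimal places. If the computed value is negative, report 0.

4.19

p̄ = Σdᵢ / (k·n) = 208 / (14 × 100) = 0.14857
LCL = np̄ − 3·√(np̄(1−p̄)) = 14.8571 − 3 × 3.5567 = 4.1872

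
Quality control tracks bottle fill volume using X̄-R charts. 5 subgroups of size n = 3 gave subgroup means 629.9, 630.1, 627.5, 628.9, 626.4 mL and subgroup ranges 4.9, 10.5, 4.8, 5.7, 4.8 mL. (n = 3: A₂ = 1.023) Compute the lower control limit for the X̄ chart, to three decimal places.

622.279

X̄̄ = (629.9 + 630.1 + 627.5 + 628.9 + 626.4) / 5 = 3142.8000 / 5 = 628.5600
R̄ = (4.9 + 10.5 + 4.8 + 5.7 + 4.8) / 5 = 30.7000 / 5 = 6.1400
LCL = X̄̄ − A₂·R̄ = 628.5600 − 1.023 × 6.1400 = 622.2788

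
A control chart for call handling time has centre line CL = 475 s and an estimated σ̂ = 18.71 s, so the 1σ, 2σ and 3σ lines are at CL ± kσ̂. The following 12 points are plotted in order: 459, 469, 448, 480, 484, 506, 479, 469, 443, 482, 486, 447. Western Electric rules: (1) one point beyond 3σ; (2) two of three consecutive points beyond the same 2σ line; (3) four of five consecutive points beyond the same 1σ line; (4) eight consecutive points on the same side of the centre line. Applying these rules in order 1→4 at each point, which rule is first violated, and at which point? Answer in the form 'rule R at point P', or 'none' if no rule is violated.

Zone of each point (C = within 1σ̂, B = 1σ̂–2σ̂, A = 2σ̂–3σ̂, * = beyond 3σ̂; sign = side of CL): 1:-C, 2:-C, 3:-B, 4:+C, 5:+C, 6:+B, 7:+C, 8:-C, 9:-B, 10:+C, 11:+C, 12:-B
No rule fires across all 12 points.

none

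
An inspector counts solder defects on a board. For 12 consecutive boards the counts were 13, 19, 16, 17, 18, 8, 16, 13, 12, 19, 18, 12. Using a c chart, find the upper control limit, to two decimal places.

c̄ = (13 + 19 + 16 + 17 + 18 + 8 + 16 + 13 + 12 + 19 + 18 + 12) / 12 = 181 / 12 = 15.0833
UCL = c̄ + 3√c̄ = 15.0833 + 3 × √15.0833 = 15.0833 + 3 × 3.8837 = 26.7345

26.73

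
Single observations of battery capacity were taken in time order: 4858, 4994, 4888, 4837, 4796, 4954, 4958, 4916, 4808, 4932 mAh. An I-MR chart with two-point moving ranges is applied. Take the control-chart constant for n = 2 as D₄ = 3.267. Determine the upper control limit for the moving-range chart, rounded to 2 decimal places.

Moving ranges: 136, 106, 51, 41, 158, 4, 42, 108, 124; M̄R̄ = 770.0000 / 9 = 85.5556
UCL_MR = D₄·M̄R̄ = 3.267 × 85.5556 = 279.5100

279.51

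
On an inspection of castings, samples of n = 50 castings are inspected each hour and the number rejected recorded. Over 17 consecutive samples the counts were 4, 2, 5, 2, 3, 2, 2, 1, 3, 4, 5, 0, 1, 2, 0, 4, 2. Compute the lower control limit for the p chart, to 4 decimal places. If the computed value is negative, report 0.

p̄ = Σdᵢ / (k·n) = 42 / (17 × 50) = 0.04941
LCL = p̄ − 3·√(p̄(1−p̄)/n) = 0.04941 − 3 × 0.03065 = -0.04254 → 0 (negative, so LCL = 0)

0.0000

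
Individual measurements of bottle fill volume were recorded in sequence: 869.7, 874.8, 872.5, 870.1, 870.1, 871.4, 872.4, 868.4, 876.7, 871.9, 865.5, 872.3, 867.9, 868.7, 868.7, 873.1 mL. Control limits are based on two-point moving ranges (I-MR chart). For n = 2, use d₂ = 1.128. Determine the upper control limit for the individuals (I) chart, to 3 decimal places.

880.107

X̄ = (869.7 + 874.8 + 872.5 + 870.1 + 870.1 + 871.4 + 872.4 + 868.4 + 876.7 + 871.9 + 865.5 + 872.3 + 867.9 + 868.7 + 868.7 + 873.1) / 16 = 870.8875
Moving ranges: 5.1, 2.3, 2.4, 0.0, 1.3, 1.0, 4.0, 8.3, 4.8, 6.4, 6.8, 4.4, 0.8, 0.0, 4.4; M̄R̄ = 52.0000 / 15 = 3.4667
UCL = X̄ + 3·M̄R̄/d₂ = 870.8875 + 3 × 3.4667 / 1.128 = 880.1074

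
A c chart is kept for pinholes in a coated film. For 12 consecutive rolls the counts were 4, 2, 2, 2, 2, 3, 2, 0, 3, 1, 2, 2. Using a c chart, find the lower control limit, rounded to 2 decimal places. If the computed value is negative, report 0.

c̄ = (4 + 2 + 2 + 2 + 2 + 3 + 2 + 0 + 3 + 1 + 2 + 2) / 12 = 25 / 12 = 2.0833
LCL = c̄ − 3√c̄ = 2.0833 − 3 × 1.4434 = -2.2468 → 0 (cannot be negative)

0.00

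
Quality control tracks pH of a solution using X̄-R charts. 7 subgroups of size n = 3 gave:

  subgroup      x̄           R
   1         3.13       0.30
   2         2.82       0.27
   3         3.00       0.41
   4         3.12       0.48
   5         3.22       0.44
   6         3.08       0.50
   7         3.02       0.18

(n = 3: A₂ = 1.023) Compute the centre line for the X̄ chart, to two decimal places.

3.06

X̄̄ = (3.13 + 2.82 + 3.00 + 3.12 + 3.22 + 3.08 + 3.02) / 7 = 21.3900 / 7 = 3.0557
CL = X̄̄ = 3.0557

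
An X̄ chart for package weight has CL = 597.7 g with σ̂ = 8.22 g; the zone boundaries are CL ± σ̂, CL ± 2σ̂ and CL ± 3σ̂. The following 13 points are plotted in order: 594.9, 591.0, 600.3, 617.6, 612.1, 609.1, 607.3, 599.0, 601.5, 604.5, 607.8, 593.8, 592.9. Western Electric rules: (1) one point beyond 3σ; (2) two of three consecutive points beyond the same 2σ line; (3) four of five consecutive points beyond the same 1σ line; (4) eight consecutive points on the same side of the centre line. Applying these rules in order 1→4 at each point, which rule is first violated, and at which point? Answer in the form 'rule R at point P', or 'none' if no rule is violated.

Zone of each point (C = within 1σ̂, B = 1σ̂–2σ̂, A = 2σ̂–3σ̂, * = beyond 3σ̂; sign = side of CL): 1:-C, 2:-C, 3:+C, 4:+A, 5:+B, 6:+B, 7:+B, 8:+C, 9:+C, 10:+C, 11:+B, 12:-C, 13:-C
Rule 3 (four of five consecutive points beyond the same 1σ limit) is satisfied at point 7.

rule 3 at point 7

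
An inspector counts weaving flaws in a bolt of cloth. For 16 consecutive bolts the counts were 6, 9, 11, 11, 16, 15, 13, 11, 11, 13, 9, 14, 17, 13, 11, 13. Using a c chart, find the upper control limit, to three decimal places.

22.482

c̄ = (6 + 9 + 11 + 11 + 16 + 15 + 13 + 11 + 11 + 13 + 9 + 14 + 17 + 13 + 11 + 13) / 16 = 193 / 16 = 12.0625
UCL = c̄ + 3√c̄ = 12.0625 + 3 × √12.0625 = 12.0625 + 3 × 3.4731 = 22.4818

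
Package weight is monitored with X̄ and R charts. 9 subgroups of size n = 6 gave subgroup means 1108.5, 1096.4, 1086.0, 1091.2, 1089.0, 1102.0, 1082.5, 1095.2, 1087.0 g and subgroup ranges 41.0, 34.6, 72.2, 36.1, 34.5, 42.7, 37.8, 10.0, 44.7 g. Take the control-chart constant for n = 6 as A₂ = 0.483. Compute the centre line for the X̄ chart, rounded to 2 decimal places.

1093.09

X̄̄ = (1108.5 + 1096.4 + 1086.0 + 1091.2 + 1089.0 + 1102.0 + 1082.5 + 1095.2 + 1087.0) / 9 = 9837.8000 / 9 = 1093.0889
CL = X̄̄ = 1093.0889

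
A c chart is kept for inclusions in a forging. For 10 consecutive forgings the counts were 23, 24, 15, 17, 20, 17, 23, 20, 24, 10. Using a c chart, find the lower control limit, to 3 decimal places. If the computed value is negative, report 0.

c̄ = (23 + 24 + 15 + 17 + 20 + 17 + 23 + 20 + 24 + 10) / 10 = 193 / 10 = 19.3000
LCL = c̄ − 3√c̄ = 19.3000 − 3 × 4.3932 = 6.1205

6.120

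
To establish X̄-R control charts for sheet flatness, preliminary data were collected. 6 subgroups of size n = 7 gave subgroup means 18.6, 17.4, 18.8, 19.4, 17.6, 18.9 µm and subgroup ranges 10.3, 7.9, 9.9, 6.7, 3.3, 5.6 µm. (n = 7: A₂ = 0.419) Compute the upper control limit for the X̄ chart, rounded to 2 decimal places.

X̄̄ = (18.6 + 17.4 + 18.8 + 19.4 + 17.6 + 18.9) / 6 = 110.7000 / 6 = 18.4500
R̄ = (10.3 + 7.9 + 9.9 + 6.7 + 3.3 + 5.6) / 6 = 43.7000 / 6 = 7.2833
UCL = X̄̄ + A₂·R̄ = 18.4500 + 0.419 × 7.2833 = 21.5017

21.50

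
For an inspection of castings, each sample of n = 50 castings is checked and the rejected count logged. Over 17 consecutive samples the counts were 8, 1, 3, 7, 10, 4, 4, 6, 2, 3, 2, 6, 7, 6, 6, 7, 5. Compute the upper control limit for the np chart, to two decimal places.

p̄ = Σdᵢ / (k·n) = 87 / (17 × 50) = 0.10235
UCL = np̄ + 3·√(np̄(1−p̄)) = 5.1176 + 3 × √(5.1176×0.89765) = 5.1176 + 3 × 2.1433 = 11.5476

11.55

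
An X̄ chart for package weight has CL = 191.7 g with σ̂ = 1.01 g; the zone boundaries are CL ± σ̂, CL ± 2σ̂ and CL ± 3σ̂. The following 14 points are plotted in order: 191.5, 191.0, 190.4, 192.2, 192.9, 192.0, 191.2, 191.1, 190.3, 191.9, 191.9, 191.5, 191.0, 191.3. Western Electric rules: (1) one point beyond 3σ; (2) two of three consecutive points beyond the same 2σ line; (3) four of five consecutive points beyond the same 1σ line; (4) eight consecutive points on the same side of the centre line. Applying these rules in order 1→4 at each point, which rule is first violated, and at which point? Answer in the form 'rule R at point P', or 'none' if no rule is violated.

Zone of each point (C = within 1σ̂, B = 1σ̂–2σ̂, A = 2σ̂–3σ̂, * = beyond 3σ̂; sign = side of CL): 1:-C, 2:-C, 3:-B, 4:+C, 5:+B, 6:+C, 7:-C, 8:-C, 9:-B, 10:+C, 11:+C, 12:-C, 13:-C, 14:-C
No rule fires across all 14 points.

none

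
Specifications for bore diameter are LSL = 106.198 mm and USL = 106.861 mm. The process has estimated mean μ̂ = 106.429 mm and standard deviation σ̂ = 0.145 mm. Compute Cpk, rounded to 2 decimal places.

0.53

Cpu = (USL − μ̂) / (3σ̂) = (106.861 − 106.429) / (3 × 0.145) = 0.9931; Cpl = (μ̂ − LSL) / (3σ̂) = (106.429 − 106.198) / (3 × 0.145) = 0.5310; Cpk = min(Cpu, Cpl) = 0.5310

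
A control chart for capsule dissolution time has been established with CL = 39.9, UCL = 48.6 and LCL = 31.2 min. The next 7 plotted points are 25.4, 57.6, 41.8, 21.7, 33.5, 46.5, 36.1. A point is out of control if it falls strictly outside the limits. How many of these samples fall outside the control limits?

Compare each point to [31.2, 48.6]: sample 1 = 25.4 < LCL; sample 2 = 57.6 > UCL; sample 4 = 21.7 < LCL.

3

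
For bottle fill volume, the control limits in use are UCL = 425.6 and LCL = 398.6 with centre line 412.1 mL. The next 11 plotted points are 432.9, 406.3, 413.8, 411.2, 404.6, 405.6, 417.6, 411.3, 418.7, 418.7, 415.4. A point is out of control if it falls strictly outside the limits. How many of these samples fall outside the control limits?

1

Compare each point to [398.6, 425.6]: sample 1 = 432.9 > UCL.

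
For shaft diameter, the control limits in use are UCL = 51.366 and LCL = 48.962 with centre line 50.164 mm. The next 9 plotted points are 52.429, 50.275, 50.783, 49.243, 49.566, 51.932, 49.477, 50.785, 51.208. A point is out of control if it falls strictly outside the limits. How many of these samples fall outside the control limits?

2

Compare each point to [48.962, 51.366]: sample 1 = 52.429 > UCL; sample 6 = 51.932 > UCL.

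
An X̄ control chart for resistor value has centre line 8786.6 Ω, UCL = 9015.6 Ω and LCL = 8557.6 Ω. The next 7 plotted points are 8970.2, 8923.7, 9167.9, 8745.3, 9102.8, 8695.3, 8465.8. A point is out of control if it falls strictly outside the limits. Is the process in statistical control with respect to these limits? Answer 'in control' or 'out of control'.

Compare each point to [8557.6, 9015.6]: sample 3 = 9167.9 > UCL; sample 5 = 9102.8 > UCL; sample 7 = 8465.8 < LCL.

out of control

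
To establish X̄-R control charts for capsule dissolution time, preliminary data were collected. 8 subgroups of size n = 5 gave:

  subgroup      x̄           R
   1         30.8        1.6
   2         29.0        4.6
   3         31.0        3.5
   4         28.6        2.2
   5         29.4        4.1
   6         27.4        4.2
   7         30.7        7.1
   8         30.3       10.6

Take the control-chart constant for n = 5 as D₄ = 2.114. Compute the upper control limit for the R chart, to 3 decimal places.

10.015

R̄ = (1.6 + 4.6 + 3.5 + 2.2 + 4.1 + 4.2 + 7.1 + 10.6) / 8 = 37.9000 / 8 = 4.7375
UCL_R = D₄·R̄ = 2.114 × 4.7375 = 10.0151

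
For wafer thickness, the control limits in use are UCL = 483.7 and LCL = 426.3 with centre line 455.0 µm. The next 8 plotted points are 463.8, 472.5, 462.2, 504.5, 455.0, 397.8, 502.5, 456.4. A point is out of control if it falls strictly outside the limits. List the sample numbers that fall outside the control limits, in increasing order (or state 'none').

Compare each point to [426.3, 483.7]: sample 4 = 504.5 > UCL; sample 6 = 397.8 < LCL; sample 7 = 502.5 > UCL.

4, 6, 7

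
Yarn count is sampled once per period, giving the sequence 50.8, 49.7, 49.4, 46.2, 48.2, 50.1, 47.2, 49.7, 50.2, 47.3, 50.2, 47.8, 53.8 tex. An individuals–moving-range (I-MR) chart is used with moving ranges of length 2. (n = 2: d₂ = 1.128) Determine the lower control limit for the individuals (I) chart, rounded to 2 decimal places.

42.94

X̄ = (50.8 + 49.7 + 49.4 + 46.2 + 48.2 + 50.1 + 47.2 + 49.7 + 50.2 + 47.3 + 50.2 + 47.8 + 53.8) / 13 = 49.2769
Moving ranges: 1.1, 0.3, 3.2, 2.0, 1.9, 2.9, 2.5, 0.5, 2.9, 2.9, 2.4, 6.0; M̄R̄ = 28.6000 / 12 = 2.3833
LCL = X̄ − 3·M̄R̄/d₂ = 49.2769 − 3 × 2.3833 / 1.128 = 42.9383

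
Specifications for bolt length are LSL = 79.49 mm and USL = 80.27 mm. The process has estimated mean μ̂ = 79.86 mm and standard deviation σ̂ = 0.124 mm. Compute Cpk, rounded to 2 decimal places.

0.99

Cpu = (USL − μ̂) / (3σ̂) = (80.27 − 79.86) / (3 × 0.124) = 1.1022; Cpl = (μ̂ − LSL) / (3σ̂) = (79.86 − 79.49) / (3 × 0.124) = 0.9946; Cpk = min(Cpu, Cpl) = 0.9946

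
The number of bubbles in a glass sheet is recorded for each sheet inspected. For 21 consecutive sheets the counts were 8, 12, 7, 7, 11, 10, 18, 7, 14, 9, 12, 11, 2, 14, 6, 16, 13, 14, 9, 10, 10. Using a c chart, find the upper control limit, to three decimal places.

c̄ = (8 + 12 + 7 + 7 + 11 + 10 + 18 + 7 + 14 + 9 + 12 + 11 + 2 + 14 + 6 + 16 + 13 + 14 + 9 + 10 + 10) / 21 = 220 / 21 = 10.4762
UCL = c̄ + 3√c̄ = 10.4762 + 3 × √10.4762 = 10.4762 + 3 × 3.2367 = 20.1863

20.186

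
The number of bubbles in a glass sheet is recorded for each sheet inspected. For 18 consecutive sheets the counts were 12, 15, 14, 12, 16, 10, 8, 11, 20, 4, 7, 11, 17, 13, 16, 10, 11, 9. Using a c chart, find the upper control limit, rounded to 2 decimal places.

c̄ = (12 + 15 + 14 + 12 + 16 + 10 + 8 + 11 + 20 + 4 + 7 + 11 + 17 + 13 + 16 + 10 + 11 + 9) / 18 = 216 / 18 = 12.0000
UCL = c̄ + 3√c̄ = 12.0000 + 3 × √12.0000 = 12.0000 + 3 × 3.4641 = 22.3923

22.39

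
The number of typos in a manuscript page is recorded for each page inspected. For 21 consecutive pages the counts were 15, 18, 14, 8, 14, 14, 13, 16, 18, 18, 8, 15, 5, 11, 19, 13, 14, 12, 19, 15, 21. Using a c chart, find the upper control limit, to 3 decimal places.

25.625

c̄ = (15 + 18 + 14 + 8 + 14 + 14 + 13 + 16 + 18 + 18 + 8 + 15 + 5 + 11 + 19 + 13 + 14 + 12 + 19 + 15 + 21) / 21 = 300 / 21 = 14.2857
UCL = c̄ + 3√c̄ = 14.2857 + 3 × √14.2857 = 14.2857 + 3 × 3.7796 = 25.6246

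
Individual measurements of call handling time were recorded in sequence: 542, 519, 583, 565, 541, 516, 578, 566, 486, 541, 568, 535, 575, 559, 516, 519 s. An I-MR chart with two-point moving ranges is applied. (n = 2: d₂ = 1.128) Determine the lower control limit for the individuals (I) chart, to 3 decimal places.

X̄ = (542 + 519 + 583 + 565 + 541 + 516 + 578 + 566 + 486 + 541 + 568 + 535 + 575 + 559 + 516 + 519) / 16 = 544.3125
Moving ranges: 23, 64, 18, 24, 25, 62, 12, 80, 55, 27, 33, 40, 16, 43, 3; M̄R̄ = 525.0000 / 15 = 35.0000
LCL = X̄ − 3·M̄R̄/d₂ = 544.3125 − 3 × 35.0000 / 1.128 = 451.2274

451.227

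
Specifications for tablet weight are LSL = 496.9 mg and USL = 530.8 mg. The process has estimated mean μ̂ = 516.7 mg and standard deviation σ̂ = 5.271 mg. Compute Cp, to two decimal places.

1.07

Cp = (USL − LSL) / (6σ̂) = (530.8 − 496.9) / (6 × 5.271) = 33.9000 / 31.6260 = 1.0719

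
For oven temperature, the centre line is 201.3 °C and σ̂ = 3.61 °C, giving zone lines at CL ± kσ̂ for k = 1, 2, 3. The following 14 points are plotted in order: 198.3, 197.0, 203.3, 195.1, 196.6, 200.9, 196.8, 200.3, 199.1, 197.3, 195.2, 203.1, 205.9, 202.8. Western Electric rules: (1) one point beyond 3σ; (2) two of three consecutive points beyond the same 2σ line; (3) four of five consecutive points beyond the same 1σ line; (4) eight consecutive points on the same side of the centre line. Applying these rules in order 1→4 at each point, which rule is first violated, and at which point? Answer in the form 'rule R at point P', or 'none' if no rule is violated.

rule 4 at point 11

Zone of each point (C = within 1σ̂, B = 1σ̂–2σ̂, A = 2σ̂–3σ̂, * = beyond 3σ̂; sign = side of CL): 1:-C, 2:-B, 3:+C, 4:-B, 5:-B, 6:-C, 7:-B, 8:-C, 9:-C, 10:-B, 11:-B, 12:+C, 13:+B, 14:+C
Rule 4 (eight consecutive points on the same side of the centre line) is satisfied at point 11.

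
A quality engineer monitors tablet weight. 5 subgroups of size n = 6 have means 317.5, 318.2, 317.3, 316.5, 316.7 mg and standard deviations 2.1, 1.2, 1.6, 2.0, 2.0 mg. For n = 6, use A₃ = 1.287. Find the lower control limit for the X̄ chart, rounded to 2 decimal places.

314.95

X̄̄ = (317.5 + 318.2 + 317.3 + 316.5 + 316.7) / 5 = 317.2400
s̄ = (2.1 + 1.2 + 1.6 + 2.0 + 2.0) / 5 = 1.7800
LCL = X̄̄ − A₃·s̄ = 317.2400 − 1.287 × 1.7800 = 314.9491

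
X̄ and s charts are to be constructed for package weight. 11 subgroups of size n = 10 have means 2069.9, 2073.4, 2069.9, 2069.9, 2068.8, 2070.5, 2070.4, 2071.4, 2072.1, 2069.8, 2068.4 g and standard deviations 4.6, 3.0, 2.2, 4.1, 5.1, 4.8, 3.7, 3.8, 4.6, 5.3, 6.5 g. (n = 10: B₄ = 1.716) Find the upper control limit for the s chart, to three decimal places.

s̄ = (4.6 + 3.0 + 2.2 + 4.1 + 5.1 + 4.8 + 3.7 + 3.8 + 4.6 + 5.3 + 6.5) / 11 = 4.3364
UCL_s = B₄·s̄ = 1.716 × 4.3364 = 7.4412

7.441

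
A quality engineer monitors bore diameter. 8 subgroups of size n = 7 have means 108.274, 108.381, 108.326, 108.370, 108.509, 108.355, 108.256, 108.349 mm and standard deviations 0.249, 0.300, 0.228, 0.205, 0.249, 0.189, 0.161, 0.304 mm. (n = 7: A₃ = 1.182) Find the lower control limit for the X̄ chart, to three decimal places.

X̄̄ = (108.274 + 108.381 + 108.326 + 108.370 + 108.509 + 108.355 + 108.256 + 108.349) / 8 = 108.3525
s̄ = (0.249 + 0.300 + 0.228 + 0.205 + 0.249 + 0.189 + 0.161 + 0.304) / 8 = 0.2356
LCL = X̄̄ − A₃·s̄ = 108.3525 − 1.182 × 0.2356 = 108.0740

108.074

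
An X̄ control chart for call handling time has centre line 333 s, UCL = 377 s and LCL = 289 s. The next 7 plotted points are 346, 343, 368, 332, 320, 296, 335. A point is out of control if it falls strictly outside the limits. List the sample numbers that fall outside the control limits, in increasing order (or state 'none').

none

All 7 points lie within [289, 377].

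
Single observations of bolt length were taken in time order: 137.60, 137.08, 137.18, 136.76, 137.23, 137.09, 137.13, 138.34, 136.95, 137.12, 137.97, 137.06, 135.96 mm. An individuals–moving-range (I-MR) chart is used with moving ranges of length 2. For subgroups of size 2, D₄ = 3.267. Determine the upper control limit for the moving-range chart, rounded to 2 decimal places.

1.99

Moving ranges: 0.52, 0.10, 0.42, 0.47, 0.14, 0.04, 1.21, 1.39, 0.17, 0.85, 0.91, 1.10; M̄R̄ = 7.3200 / 12 = 0.6100
UCL_MR = D₄·M̄R̄ = 3.267 × 0.6100 = 1.9929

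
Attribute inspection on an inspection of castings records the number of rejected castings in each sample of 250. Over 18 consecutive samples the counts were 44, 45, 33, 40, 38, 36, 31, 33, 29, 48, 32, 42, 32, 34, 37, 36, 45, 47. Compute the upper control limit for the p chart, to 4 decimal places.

p̄ = Σdᵢ / (k·n) = 682 / (18 × 250) = 0.15156
UCL = p̄ + 3·√(p̄(1−p̄)/n) = 0.15156 + 3 × √(0.15156×0.84844/250) = 0.15156 + 3 × 0.02268 = 0.21959

0.2196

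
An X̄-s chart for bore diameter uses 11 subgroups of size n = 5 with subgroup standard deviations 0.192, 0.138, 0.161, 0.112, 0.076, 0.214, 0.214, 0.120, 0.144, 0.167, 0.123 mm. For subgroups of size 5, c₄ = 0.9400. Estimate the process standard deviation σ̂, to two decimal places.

s̄ = (0.192 + 0.138 + 0.161 + 0.112 + 0.076 + 0.214 + 0.214 + 0.120 + 0.144 + 0.167 + 0.123) / 11 = 0.1510
σ̂ = s̄ / c₄ = 0.1510 / 0.9400 = 0.1606

0.16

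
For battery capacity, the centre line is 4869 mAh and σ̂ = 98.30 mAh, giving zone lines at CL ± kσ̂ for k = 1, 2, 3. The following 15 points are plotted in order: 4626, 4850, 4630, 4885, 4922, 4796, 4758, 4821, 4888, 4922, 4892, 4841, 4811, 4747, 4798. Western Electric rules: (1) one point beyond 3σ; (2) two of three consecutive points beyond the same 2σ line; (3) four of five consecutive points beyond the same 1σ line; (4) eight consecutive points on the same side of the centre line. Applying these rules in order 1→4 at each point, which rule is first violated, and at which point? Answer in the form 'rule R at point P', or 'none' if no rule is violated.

Zone of each point (C = within 1σ̂, B = 1σ̂–2σ̂, A = 2σ̂–3σ̂, * = beyond 3σ̂; sign = side of CL): 1:-A, 2:-C, 3:-A, 4:+C, 5:+C, 6:-C, 7:-B, 8:-C, 9:+C, 10:+C, 11:+C, 12:-C, 13:-C, 14:-B, 15:-C
Rule 2 (two of three consecutive points beyond the same 2σ limit) is satisfied at point 3.

rule 2 at point 3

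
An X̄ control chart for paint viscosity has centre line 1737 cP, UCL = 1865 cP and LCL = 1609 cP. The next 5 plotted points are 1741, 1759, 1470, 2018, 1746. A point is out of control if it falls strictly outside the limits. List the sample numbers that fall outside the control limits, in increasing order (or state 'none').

Compare each point to [1609, 1865]: sample 3 = 1470 < LCL; sample 4 = 2018 > UCL.

3, 4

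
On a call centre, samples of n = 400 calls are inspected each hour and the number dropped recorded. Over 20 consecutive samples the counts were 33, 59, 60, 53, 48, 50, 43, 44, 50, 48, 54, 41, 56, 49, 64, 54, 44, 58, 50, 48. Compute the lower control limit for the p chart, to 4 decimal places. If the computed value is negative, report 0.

0.0760

p̄ = Σdᵢ / (k·n) = 1006 / (20 × 400) = 0.12575
LCL = p̄ − 3·√(p̄(1−p̄)/n) = 0.12575 − 3 × 0.01658 = 0.07601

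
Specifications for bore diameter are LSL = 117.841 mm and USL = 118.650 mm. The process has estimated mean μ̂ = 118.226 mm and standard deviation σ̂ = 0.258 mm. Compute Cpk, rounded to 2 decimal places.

Cpu = (USL − μ̂) / (3σ̂) = (118.650 − 118.226) / (3 × 0.258) = 0.5478; Cpl = (μ̂ − LSL) / (3σ̂) = (118.226 − 117.841) / (3 × 0.258) = 0.4974; Cpk = min(Cpu, Cpl) = 0.4974

0.50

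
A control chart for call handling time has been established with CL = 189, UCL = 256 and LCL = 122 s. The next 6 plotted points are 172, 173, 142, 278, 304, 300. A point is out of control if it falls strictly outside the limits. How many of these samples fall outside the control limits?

3

Compare each point to [122, 256]: sample 4 = 278 > UCL; sample 5 = 304 > UCL; sample 6 = 300 > UCL.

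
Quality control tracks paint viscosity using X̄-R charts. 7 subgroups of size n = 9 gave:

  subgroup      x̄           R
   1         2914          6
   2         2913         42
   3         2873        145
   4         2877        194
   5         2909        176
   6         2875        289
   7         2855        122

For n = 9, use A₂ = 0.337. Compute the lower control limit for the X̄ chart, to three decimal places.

X̄̄ = (2914 + 2913 + 2873 + 2877 + 2909 + 2875 + 2855) / 7 = 20216.0000 / 7 = 2888.0000
R̄ = (6 + 42 + 145 + 194 + 176 + 289 + 122) / 7 = 974.0000 / 7 = 139.1429
LCL = X̄̄ − A₂·R̄ = 2888.0000 − 0.337 × 139.1429 = 2841.1089

2841.109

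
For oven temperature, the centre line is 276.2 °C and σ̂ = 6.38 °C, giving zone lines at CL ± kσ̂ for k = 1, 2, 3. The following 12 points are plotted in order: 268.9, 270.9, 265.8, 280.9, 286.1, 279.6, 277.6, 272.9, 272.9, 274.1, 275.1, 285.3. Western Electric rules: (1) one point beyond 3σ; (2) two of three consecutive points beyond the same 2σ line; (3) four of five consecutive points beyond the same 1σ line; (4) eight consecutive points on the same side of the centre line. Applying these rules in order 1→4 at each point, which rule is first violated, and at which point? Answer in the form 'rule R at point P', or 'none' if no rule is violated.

Zone of each point (C = within 1σ̂, B = 1σ̂–2σ̂, A = 2σ̂–3σ̂, * = beyond 3σ̂; sign = side of CL): 1:-B, 2:-C, 3:-B, 4:+C, 5:+B, 6:+C, 7:+C, 8:-C, 9:-C, 10:-C, 11:-C, 12:+B
No rule fires across all 12 points.

none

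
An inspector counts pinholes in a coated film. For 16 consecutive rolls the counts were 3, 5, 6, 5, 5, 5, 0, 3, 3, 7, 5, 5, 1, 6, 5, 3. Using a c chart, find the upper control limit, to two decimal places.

c̄ = (3 + 5 + 6 + 5 + 5 + 5 + 0 + 3 + 3 + 7 + 5 + 5 + 1 + 6 + 5 + 3) / 16 = 67 / 16 = 4.1875
UCL = c̄ + 3√c̄ = 4.1875 + 3 × √4.1875 = 4.1875 + 3 × 2.0463 = 10.3265

10.33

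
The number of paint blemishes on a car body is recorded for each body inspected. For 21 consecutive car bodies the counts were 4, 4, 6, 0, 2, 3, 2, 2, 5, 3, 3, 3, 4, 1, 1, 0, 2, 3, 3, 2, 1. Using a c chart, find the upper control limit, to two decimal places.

c̄ = (4 + 4 + 6 + 0 + 2 + 3 + 2 + 2 + 5 + 3 + 3 + 3 + 4 + 1 + 1 + 0 + 2 + 3 + 3 + 2 + 1) / 21 = 54 / 21 = 2.5714
UCL = c̄ + 3√c̄ = 2.5714 + 3 × √2.5714 = 2.5714 + 3 × 1.6036 = 7.3821

7.38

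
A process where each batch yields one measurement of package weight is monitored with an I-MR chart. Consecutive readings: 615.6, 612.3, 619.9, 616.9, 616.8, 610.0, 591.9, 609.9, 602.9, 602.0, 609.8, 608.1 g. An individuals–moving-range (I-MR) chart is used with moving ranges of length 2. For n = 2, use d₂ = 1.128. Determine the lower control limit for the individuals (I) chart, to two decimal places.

X̄ = (615.6 + 612.3 + 619.9 + 616.9 + 616.8 + 610.0 + 591.9 + 609.9 + 602.9 + 602.0 + 609.8 + 608.1) / 12 = 609.6750
Moving ranges: 3.3, 7.6, 3.0, 0.1, 6.8, 18.1, 18.0, 7.0, 0.9, 7.8, 1.7; M̄R̄ = 74.3000 / 11 = 6.7545
LCL = X̄ − 3·M̄R̄/d₂ = 609.6750 − 3 × 6.7545 / 1.128 = 591.7108

591.71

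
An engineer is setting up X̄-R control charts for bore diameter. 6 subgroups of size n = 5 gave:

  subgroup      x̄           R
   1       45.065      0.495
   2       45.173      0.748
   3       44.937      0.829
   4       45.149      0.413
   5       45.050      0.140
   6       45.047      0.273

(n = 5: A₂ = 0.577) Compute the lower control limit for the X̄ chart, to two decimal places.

44.79

X̄̄ = (45.065 + 45.173 + 44.937 + 45.149 + 45.050 + 45.047) / 6 = 270.4210 / 6 = 45.0702
R̄ = (0.495 + 0.748 + 0.829 + 0.413 + 0.140 + 0.273) / 6 = 2.8980 / 6 = 0.4830
LCL = X̄̄ − A₂·R̄ = 45.0702 − 0.577 × 0.4830 = 44.7915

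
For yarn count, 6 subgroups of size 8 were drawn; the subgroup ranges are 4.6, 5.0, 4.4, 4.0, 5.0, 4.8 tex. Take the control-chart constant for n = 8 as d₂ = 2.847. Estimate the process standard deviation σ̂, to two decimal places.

1.63

R̄ = (4.6 + 5.0 + 4.4 + 4.0 + 5.0 + 4.8) / 6 = 4.6333
σ̂ = R̄ / d₂ = 4.6333 / 2.847 = 1.6274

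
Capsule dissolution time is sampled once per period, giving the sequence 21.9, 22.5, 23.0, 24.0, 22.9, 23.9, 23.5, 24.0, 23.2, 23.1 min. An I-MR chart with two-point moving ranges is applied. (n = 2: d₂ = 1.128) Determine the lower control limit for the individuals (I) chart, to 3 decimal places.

X̄ = (21.9 + 22.5 + 23.0 + 24.0 + 22.9 + 23.9 + 23.5 + 24.0 + 23.2 + 23.1) / 10 = 23.2000
Moving ranges: 0.6, 0.5, 1.0, 1.1, 1.0, 0.4, 0.5, 0.8, 0.1; M̄R̄ = 6.0000 / 9 = 0.6667
LCL = X̄ − 3·M̄R̄/d₂ = 23.2000 − 3 × 0.6667 / 1.128 = 21.4270

21.427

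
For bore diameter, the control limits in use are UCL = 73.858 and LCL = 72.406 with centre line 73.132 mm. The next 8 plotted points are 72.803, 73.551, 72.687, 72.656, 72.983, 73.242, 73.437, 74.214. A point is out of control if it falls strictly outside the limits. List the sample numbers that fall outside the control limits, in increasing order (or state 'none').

Compare each point to [72.406, 73.858]: sample 8 = 74.214 > UCL.

8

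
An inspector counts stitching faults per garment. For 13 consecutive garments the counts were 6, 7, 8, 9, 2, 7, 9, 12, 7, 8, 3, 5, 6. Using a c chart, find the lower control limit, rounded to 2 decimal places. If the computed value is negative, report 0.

0.00

c̄ = (6 + 7 + 8 + 9 + 2 + 7 + 9 + 12 + 7 + 8 + 3 + 5 + 6) / 13 = 89 / 13 = 6.8462
LCL = c̄ − 3√c̄ = 6.8462 − 3 × 2.6165 = -1.0034 → 0 (cannot be negative)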